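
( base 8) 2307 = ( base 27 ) 1I8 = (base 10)1223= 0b10011000111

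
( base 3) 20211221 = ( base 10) 4993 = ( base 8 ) 11601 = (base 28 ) 6A9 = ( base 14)1b69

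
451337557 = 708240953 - 256903396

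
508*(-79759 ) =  - 40517572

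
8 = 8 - 0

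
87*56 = 4872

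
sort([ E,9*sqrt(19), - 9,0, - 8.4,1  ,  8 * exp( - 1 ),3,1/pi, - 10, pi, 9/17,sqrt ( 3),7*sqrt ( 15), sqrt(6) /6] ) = [ - 10, - 9 , - 8.4, 0, 1/pi, sqrt (6 ) /6,9/17, 1, sqrt(3),E, 8 * exp(-1),3,pi,  7*sqrt( 15 ), 9* sqrt( 19)]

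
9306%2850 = 756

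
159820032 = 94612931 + 65207101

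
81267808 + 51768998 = 133036806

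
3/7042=3/7042 = 0.00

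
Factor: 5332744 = 2^3*31^1*21503^1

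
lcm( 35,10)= 70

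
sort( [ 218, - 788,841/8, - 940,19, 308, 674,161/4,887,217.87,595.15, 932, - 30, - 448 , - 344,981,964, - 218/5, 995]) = [  -  940,  -  788, - 448, - 344, - 218/5, - 30,19,161/4,841/8, 217.87,218, 308 , 595.15,674, 887,  932, 964, 981,995 ] 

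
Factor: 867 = 3^1 * 17^2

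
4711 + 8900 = 13611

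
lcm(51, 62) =3162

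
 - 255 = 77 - 332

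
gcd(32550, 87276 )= 42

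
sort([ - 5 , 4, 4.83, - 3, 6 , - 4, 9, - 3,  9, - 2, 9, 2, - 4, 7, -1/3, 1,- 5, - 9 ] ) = [ - 9, - 5, - 5, - 4,- 4 , - 3, - 3, - 2, - 1/3,  1, 2, 4 , 4.83, 6,  7,9, 9, 9]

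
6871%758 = 49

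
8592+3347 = 11939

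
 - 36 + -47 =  -83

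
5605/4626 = 5605/4626 = 1.21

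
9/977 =9/977=0.01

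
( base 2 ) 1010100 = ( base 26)36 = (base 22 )3I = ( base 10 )84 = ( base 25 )39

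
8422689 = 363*23203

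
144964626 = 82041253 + 62923373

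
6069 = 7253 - 1184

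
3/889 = 3/889 = 0.00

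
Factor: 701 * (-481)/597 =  - 337181/597 = - 3^(  -  1)*13^1*37^1*199^( - 1)*701^1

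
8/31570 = 4/15785=0.00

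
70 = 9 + 61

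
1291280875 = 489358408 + 801922467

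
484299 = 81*5979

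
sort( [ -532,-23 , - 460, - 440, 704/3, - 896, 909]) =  [-896, - 532,-460, - 440, - 23,  704/3,909]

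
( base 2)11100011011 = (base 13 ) A9C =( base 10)1819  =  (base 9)2441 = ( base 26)2HP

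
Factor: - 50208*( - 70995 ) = 3564516960=2^5*3^2 *5^1*523^1*4733^1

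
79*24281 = 1918199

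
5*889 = 4445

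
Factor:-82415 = - 5^1*53^1*311^1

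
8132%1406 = 1102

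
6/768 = 1/128 = 0.01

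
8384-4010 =4374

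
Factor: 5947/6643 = 7^ ( - 1) * 13^ (- 1 ) * 19^1*73^(-1 ) * 313^1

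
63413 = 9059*7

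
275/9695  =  55/1939 = 0.03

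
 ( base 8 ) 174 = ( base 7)235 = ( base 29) 48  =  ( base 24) 54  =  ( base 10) 124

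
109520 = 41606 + 67914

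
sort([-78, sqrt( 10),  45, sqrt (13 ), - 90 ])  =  [ - 90,  -  78,sqrt( 10),sqrt(13 ),45]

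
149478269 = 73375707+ 76102562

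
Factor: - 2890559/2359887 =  - 3^(-1)*7^2*58991^1*786629^ (  -  1)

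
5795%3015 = 2780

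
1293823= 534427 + 759396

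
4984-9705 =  - 4721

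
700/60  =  35/3   =  11.67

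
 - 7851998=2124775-9976773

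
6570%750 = 570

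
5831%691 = 303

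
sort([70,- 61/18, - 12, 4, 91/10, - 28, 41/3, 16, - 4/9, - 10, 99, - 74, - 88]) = [ - 88, - 74, - 28,-12, - 10, - 61/18, - 4/9, 4, 91/10,41/3,16 , 70 , 99]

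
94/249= 94/249 = 0.38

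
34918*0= 0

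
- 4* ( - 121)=484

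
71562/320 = 35781/160 = 223.63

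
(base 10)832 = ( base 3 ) 1010211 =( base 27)13m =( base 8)1500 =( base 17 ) 2eg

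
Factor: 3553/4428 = 2^( - 2)*3^(-3)*11^1*17^1*19^1*41^( - 1 ) 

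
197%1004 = 197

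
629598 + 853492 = 1483090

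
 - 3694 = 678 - 4372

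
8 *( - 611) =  - 4888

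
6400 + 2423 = 8823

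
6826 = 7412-586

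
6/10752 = 1/1792  =  0.00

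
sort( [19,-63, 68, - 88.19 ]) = [- 88.19, - 63, 19, 68]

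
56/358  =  28/179 = 0.16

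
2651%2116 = 535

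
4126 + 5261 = 9387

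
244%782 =244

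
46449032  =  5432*8551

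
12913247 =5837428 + 7075819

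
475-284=191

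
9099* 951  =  8653149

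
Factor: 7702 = 2^1*3851^1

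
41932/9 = 4659 +1/9  =  4659.11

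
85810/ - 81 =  - 85810/81 =- 1059.38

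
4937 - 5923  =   - 986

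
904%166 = 74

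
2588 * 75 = 194100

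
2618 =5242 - 2624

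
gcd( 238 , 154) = 14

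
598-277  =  321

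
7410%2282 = 564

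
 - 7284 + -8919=  -  16203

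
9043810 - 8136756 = 907054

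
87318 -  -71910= 159228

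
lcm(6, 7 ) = 42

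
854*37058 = 31647532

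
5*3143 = 15715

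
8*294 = 2352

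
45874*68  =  3119432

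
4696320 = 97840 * 48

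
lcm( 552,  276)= 552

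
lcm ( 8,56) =56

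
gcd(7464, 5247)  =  3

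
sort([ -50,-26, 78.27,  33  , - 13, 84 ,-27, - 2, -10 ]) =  [ - 50, - 27, - 26,- 13, - 10, - 2  ,  33,78.27, 84]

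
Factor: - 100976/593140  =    -  25244/148285=- 2^2 * 5^( - 1 )*47^( - 1) * 631^ (-1) * 6311^1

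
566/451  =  566/451  =  1.25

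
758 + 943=1701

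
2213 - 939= 1274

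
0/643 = 0=0.00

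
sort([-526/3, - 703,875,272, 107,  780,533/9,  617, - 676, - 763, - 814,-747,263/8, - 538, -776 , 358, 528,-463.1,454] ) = [ -814, - 776, - 763, - 747, - 703, - 676, - 538 , - 463.1, - 526/3,  263/8,533/9,107 , 272,358,454,528, 617,780,875]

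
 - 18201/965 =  - 18201/965 = - 18.86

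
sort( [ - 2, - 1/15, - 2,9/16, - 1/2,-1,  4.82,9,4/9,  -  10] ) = [ -10, - 2, - 2,  -  1, - 1/2, - 1/15, 4/9 , 9/16, 4.82, 9]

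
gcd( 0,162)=162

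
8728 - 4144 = 4584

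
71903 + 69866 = 141769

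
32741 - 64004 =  -31263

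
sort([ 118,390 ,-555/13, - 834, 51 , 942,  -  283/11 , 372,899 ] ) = [-834,-555/13, - 283/11,51, 118,372, 390,899,942 ]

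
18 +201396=201414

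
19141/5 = 3828 + 1/5 = 3828.20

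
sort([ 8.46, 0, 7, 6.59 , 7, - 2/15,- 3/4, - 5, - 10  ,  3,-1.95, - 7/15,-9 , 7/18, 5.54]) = [ - 10, - 9, - 5 , - 1.95,  -  3/4, - 7/15, - 2/15, 0,7/18, 3, 5.54,  6.59, 7, 7, 8.46 ]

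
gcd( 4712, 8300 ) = 4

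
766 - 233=533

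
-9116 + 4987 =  - 4129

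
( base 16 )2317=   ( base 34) 7q7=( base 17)1e17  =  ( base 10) 8983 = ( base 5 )241413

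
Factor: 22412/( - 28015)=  - 4/5 = - 2^2*5^( - 1)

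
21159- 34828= - 13669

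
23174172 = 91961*252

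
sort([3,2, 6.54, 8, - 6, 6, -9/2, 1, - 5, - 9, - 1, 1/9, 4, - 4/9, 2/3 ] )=[ - 9, - 6,-5,-9/2, - 1, - 4/9, 1/9,2/3, 1, 2,3, 4, 6 , 6.54, 8 ]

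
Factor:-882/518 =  - 3^2*7^1 * 37^(-1 )=-63/37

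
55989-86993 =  - 31004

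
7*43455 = 304185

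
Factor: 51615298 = 2^1*7^1*17^1*137^1*1583^1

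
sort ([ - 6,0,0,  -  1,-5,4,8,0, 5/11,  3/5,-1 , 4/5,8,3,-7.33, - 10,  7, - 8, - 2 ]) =[ - 10, - 8, - 7.33,-6, - 5 , - 2, - 1, - 1,0, 0,0,5/11, 3/5 , 4/5, 3,  4,7,8, 8] 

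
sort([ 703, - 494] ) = [ - 494, 703]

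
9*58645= 527805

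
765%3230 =765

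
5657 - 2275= 3382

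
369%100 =69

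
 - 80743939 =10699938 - 91443877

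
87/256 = 87/256 = 0.34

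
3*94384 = 283152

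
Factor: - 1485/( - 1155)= 9/7 = 3^2*7^( -1 ) 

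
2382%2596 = 2382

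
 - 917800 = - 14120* 65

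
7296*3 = 21888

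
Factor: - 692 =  - 2^2*173^1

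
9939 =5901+4038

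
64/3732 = 16/933 = 0.02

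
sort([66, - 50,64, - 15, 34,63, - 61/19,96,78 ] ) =[ - 50, - 15, - 61/19,34,63, 64,66,78,96 ] 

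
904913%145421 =32387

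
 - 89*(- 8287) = 737543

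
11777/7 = 1682 + 3/7 = 1682.43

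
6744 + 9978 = 16722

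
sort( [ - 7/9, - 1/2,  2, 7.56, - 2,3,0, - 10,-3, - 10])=[ - 10 ,-10,- 3, - 2, - 7/9, - 1/2,  0,2, 3, 7.56]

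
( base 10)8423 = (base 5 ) 232143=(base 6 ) 102555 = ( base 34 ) 79p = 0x20e7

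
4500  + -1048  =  3452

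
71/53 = 71/53  =  1.34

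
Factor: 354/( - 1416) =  - 1/4 = - 2^( - 2 ) 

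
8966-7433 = 1533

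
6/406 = 3/203  =  0.01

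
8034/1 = 8034 = 8034.00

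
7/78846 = 7/78846 = 0.00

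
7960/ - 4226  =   - 2+ 246/2113 = - 1.88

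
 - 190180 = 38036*( - 5)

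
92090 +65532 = 157622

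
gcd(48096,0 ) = 48096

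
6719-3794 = 2925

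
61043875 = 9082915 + 51960960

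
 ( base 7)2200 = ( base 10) 784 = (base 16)310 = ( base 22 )1DE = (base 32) og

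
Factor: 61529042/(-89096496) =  - 30764521/44548248 = - 2^( - 3)*3^( - 1 )*277^( - 1)*937^1* 6701^(-1)* 32833^1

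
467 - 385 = 82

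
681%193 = 102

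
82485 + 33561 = 116046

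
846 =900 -54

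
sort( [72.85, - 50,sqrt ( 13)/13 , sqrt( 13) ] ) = [-50,sqrt( 13 )/13,sqrt( 13),72.85] 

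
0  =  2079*0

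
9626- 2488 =7138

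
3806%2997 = 809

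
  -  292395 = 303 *(-965)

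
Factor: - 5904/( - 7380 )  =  2^2*5^( - 1) = 4/5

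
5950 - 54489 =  - 48539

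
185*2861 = 529285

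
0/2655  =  0=   0.00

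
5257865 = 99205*53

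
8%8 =0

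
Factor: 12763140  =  2^2 * 3^1*5^1*13^1 * 16363^1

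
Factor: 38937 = 3^1*12979^1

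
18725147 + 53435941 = 72161088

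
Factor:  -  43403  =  -43403^1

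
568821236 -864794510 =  - 295973274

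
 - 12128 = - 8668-3460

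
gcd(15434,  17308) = 2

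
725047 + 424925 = 1149972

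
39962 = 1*39962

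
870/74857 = 870/74857=0.01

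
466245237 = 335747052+130498185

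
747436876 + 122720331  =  870157207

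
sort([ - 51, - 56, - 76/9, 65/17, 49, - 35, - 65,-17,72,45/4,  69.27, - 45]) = [- 65, - 56, - 51,  -  45, - 35, - 17,  -  76/9, 65/17,45/4, 49,69.27,72]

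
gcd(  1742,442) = 26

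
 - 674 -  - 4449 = 3775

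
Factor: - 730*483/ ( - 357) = 2^1*5^1*17^( - 1)*23^1*73^1= 16790/17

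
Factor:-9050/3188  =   - 2^(  -  1 )  *5^2*181^1*797^(-1 ) = - 4525/1594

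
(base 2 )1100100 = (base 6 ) 244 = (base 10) 100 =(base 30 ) 3a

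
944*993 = 937392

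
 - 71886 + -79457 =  - 151343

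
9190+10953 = 20143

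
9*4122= 37098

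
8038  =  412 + 7626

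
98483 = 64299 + 34184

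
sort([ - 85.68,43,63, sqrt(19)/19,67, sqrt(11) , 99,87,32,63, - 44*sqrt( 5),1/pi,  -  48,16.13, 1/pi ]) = [ - 44*sqrt( 5) ,  -  85.68, - 48, sqrt(  19)/19,1/pi, 1/pi, sqrt(11),16.13, 32, 43 , 63,63,  67,87,99 ]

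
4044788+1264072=5308860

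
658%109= 4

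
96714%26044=18582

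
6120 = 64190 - 58070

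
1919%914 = 91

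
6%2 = 0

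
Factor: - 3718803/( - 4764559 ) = 3^1 * 11^1*112691^1 *4764559^( - 1)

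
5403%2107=1189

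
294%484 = 294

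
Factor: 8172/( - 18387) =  - 2^2*3^( - 2)=- 4/9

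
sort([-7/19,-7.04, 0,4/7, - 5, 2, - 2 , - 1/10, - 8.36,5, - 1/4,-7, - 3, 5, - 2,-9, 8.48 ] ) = [ - 9, - 8.36, - 7.04, - 7, - 5, -3, - 2, - 2, - 7/19, - 1/4, - 1/10,0,4/7,2,5,5,8.48]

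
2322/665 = 3 + 327/665=3.49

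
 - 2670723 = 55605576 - 58276299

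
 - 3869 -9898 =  - 13767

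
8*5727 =45816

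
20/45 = 4/9 = 0.44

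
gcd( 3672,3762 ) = 18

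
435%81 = 30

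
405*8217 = 3327885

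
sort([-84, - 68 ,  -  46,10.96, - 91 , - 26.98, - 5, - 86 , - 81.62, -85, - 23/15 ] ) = [- 91, - 86 , - 85 , - 84, - 81.62,  -  68, - 46, - 26.98,-5, - 23/15, 10.96]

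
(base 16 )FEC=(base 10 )4076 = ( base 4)333230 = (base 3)12120222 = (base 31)47F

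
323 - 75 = 248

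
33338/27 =1234 + 20/27=1234.74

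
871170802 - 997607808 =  - 126437006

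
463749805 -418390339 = 45359466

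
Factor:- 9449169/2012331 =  - 3149723/670777 = -  607^1*5189^1*670777^( - 1 )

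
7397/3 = 2465  +  2/3=2465.67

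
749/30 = 749/30 = 24.97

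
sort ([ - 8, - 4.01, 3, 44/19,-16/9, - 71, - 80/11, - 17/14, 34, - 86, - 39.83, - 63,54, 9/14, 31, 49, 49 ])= [ - 86,  -  71, - 63, - 39.83, - 8  , - 80/11, - 4.01, - 16/9, - 17/14, 9/14,44/19, 3,31, 34,49, 49 , 54]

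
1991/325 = 1991/325 = 6.13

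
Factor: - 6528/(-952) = 48/7 = 2^4*3^1*7^(-1) 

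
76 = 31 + 45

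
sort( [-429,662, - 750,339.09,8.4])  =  [ - 750, - 429,8.4, 339.09,662 ]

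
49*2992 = 146608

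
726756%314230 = 98296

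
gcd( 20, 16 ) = 4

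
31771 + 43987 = 75758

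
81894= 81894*1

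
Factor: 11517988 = 2^2*29^1*31^1 * 3203^1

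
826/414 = 1+206/207=2.00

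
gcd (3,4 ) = 1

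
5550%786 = 48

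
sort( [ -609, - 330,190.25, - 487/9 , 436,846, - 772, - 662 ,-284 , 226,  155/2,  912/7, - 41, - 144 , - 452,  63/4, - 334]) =[ -772, - 662, - 609, - 452,-334, - 330,  -  284, - 144, - 487/9 , - 41,63/4, 155/2,912/7,190.25,226, 436,  846]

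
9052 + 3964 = 13016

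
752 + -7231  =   - 6479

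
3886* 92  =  357512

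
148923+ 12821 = 161744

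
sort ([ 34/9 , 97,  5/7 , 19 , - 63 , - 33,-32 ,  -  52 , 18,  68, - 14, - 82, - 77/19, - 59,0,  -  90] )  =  [ -90 , - 82, - 63, - 59,- 52 ,-33, - 32,-14,- 77/19,0 , 5/7,34/9 , 18, 19 , 68,  97 ] 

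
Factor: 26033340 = 2^2 * 3^1*5^1*433889^1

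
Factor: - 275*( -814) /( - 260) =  - 22385/26 =-2^ (- 1)* 5^1* 11^2*13^( -1)*37^1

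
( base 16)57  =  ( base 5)322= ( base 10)87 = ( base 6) 223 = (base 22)3l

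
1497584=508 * 2948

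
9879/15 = 3293/5 = 658.60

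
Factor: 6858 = 2^1*3^3*127^1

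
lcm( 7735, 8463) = 719355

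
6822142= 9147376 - 2325234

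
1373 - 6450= - 5077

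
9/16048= 9/16048 = 0.00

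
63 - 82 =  -19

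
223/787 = 223/787 = 0.28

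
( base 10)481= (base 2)111100001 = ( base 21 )11j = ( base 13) 2b0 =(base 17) 1B5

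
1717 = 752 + 965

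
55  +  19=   74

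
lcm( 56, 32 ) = 224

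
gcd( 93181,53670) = 1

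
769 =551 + 218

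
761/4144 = 761/4144  =  0.18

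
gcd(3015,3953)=67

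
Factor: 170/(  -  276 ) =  - 85/138  =  - 2^( - 1)*3^( - 1)  *5^1*17^1*  23^( - 1) 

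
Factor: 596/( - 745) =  - 2^2*5^( - 1) = - 4/5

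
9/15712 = 9/15712= 0.00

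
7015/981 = 7 + 148/981 = 7.15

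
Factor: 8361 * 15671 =3^2*929^1*15671^1 = 131025231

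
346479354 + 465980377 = 812459731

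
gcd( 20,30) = 10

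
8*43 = 344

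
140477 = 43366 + 97111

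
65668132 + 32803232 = 98471364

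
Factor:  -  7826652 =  - 2^2*3^3*72469^1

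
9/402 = 3/134 = 0.02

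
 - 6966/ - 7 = 995 + 1/7 = 995.14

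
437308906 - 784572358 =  - 347263452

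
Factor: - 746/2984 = -1/4 =-2^(-2) 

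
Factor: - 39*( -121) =3^1*11^2*13^1 = 4719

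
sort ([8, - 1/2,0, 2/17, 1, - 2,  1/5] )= [ - 2, - 1/2,0,  2/17,1/5,1,8] 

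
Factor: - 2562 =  - 2^1*3^1*7^1*61^1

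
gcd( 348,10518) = 6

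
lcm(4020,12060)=12060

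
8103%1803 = 891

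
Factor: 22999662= 2^1* 3^2 * 7^1*182537^1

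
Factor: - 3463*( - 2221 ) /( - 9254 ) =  - 7691323/9254 = -2^( - 1 ) * 7^( - 1)*661^( - 1) * 2221^1 * 3463^1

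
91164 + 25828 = 116992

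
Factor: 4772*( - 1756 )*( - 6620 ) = 55473163840 = 2^6*5^1*331^1* 439^1*1193^1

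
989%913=76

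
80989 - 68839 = 12150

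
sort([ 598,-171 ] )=[ - 171,598] 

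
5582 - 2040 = 3542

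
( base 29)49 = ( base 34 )3n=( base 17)76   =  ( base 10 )125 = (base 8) 175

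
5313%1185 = 573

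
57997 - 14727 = 43270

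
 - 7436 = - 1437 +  - 5999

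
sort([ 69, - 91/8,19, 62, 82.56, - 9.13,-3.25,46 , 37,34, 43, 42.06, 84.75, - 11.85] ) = [ - 11.85, - 91/8, - 9.13, - 3.25,19, 34, 37,42.06, 43 , 46,  62,69,82.56 , 84.75 ]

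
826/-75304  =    -  413/37652 = - 0.01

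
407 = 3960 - 3553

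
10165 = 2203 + 7962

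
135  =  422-287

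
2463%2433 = 30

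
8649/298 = 29 + 7/298 = 29.02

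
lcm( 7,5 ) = 35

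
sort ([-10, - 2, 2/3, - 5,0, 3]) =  [-10 , - 5, - 2, 0,2/3, 3 ]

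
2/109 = 2/109= 0.02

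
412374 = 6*68729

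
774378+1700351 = 2474729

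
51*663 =33813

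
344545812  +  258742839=603288651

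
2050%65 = 35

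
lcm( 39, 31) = 1209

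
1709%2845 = 1709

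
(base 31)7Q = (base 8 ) 363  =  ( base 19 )CF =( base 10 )243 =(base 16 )f3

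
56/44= 1 + 3/11 =1.27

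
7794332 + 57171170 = 64965502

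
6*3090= 18540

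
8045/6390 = 1 + 331/1278 = 1.26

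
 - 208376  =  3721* (  -  56)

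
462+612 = 1074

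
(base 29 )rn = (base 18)28e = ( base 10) 806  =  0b1100100110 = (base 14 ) 418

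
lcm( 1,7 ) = 7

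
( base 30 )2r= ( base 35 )2h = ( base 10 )87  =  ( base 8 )127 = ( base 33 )2L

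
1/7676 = 1/7676 = 0.00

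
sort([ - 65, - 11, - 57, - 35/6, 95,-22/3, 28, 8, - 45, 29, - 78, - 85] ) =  [ - 85, - 78, - 65, - 57, - 45, - 11 , - 22/3 , - 35/6,8, 28, 29,95 ] 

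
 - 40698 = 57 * ( - 714) 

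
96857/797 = 96857/797 = 121.53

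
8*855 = 6840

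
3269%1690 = 1579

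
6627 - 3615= 3012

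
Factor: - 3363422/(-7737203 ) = 2^1 * 1681711^1*7737203^( - 1 ) 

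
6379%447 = 121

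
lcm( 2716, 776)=5432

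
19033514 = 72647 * 262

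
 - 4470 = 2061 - 6531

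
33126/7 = 4732 + 2/7 = 4732.29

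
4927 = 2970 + 1957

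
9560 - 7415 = 2145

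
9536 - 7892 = 1644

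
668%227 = 214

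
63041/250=63041/250  =  252.16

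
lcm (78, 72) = 936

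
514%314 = 200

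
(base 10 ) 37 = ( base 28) 19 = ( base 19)1I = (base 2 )100101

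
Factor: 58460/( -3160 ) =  - 37/2 = -2^( - 1 )*37^1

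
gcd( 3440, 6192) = 688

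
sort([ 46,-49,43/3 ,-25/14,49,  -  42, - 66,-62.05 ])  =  [-66, - 62.05,-49,-42,-25/14,  43/3, 46, 49 ]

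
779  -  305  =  474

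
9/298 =9/298 = 0.03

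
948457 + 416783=1365240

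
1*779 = 779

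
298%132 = 34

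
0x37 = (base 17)34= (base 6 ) 131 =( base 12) 47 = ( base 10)55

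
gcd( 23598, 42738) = 6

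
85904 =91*944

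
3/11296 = 3/11296 =0.00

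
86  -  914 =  -828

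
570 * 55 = 31350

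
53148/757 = 70 + 158/757 = 70.21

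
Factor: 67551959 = 67551959^1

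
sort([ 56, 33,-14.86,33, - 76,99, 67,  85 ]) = [ - 76, - 14.86, 33, 33, 56,67,85,  99] 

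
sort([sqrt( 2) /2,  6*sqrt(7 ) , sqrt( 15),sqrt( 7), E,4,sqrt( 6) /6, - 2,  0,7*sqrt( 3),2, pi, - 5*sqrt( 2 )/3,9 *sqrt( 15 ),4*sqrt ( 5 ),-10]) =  [ - 10, - 5*sqrt(2) /3,-2,0, sqrt(6) /6,sqrt( 2 ) /2,2, sqrt( 7),E, pi , sqrt( 15 ), 4,4*sqrt( 5),7 * sqrt(3),6 * sqrt( 7), 9 * sqrt(15)]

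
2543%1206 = 131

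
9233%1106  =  385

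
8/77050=4/38525= 0.00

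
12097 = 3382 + 8715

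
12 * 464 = 5568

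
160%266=160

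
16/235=16/235 = 0.07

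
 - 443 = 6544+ - 6987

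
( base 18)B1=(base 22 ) 91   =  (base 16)C7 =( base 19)a9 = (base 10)199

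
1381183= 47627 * 29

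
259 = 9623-9364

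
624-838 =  - 214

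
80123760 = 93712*855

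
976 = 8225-7249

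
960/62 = 15 + 15/31 = 15.48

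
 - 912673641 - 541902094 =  - 1454575735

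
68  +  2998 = 3066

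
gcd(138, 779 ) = 1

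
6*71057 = 426342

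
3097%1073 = 951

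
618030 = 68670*9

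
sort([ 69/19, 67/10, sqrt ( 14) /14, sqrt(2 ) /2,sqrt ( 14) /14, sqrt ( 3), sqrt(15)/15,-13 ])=[ - 13, sqrt(15)/15, sqrt(14 ) /14, sqrt( 14)/14,  sqrt( 2 )/2, sqrt(3),69/19, 67/10 ]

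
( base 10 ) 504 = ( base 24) L0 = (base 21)130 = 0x1f8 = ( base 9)620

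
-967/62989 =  -967/62989 =- 0.02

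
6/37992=1/6332 =0.00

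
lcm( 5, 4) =20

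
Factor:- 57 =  - 3^1*19^1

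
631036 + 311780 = 942816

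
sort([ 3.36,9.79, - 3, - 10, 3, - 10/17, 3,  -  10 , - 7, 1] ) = [ - 10, - 10, - 7,-3, -10/17,1,3, 3, 3.36,9.79] 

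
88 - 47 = 41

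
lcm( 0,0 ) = 0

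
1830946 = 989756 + 841190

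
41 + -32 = 9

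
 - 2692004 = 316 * ( - 8519 ) 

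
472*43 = 20296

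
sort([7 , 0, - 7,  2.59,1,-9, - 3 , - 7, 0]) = [ - 9  ,-7, - 7, - 3, 0, 0,1,2.59,7 ] 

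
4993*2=9986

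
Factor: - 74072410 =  - 2^1*5^1*7407241^1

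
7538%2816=1906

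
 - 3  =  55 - 58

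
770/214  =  3 + 64/107 = 3.60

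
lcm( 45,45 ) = 45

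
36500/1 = 36500 = 36500.00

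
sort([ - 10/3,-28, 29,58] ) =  [ - 28, - 10/3, 29 , 58]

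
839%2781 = 839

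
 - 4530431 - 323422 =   -  4853853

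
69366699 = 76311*909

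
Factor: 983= 983^1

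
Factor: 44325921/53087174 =2^(  -  1 ) * 3^1 * 7^( - 1 )*23^( - 1 )*113^( - 1 )*127^1 * 1459^(-1 ) * 116341^1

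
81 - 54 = 27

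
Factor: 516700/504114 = 2^1  *3^( - 1)*5^2*13^( - 1)*23^( - 1)*281^( - 1 )*5167^1 = 258350/252057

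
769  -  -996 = 1765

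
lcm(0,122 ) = 0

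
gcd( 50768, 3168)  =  16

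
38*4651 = 176738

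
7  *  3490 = 24430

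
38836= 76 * 511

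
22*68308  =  1502776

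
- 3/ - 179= 3/179 = 0.02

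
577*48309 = 27874293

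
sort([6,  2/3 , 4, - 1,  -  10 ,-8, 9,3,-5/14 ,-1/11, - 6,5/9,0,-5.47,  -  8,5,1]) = [-10,-8, - 8,-6 , - 5.47,-1,-5/14,  -  1/11 , 0 , 5/9, 2/3, 1, 3, 4,  5 , 6, 9]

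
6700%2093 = 421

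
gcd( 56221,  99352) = 11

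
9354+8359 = 17713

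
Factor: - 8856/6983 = -2^3* 3^3*41^1 *6983^( - 1 ) 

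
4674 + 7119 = 11793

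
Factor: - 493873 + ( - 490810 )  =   - 7^1*163^1  *  863^1 = - 984683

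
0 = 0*2444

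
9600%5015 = 4585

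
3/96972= 1/32324 = 0.00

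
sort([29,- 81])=[ - 81,29]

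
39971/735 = 54  +  281/735 = 54.38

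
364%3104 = 364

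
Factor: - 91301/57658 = -2^( - 1)*7^1*127^( - 1 )*227^(-1)*13043^1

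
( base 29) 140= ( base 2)1110111101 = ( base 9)1273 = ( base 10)957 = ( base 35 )rc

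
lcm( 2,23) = 46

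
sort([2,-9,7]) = [ - 9, 2 , 7]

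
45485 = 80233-34748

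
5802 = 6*967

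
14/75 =14/75=0.19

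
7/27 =7/27=0.26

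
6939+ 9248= 16187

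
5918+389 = 6307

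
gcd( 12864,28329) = 3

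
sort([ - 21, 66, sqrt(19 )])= [ - 21 , sqrt ( 19), 66]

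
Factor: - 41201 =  - 41201^1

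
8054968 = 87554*92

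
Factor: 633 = 3^1*211^1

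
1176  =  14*84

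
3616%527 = 454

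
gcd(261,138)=3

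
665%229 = 207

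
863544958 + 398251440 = 1261796398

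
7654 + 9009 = 16663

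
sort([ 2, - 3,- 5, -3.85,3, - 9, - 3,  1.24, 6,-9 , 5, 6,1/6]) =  [ - 9, - 9, - 5, - 3.85, - 3, - 3,1/6,  1.24,2,3, 5,6,6] 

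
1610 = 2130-520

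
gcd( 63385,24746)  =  1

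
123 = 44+79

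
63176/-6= - 10530 + 2/3 = - 10529.33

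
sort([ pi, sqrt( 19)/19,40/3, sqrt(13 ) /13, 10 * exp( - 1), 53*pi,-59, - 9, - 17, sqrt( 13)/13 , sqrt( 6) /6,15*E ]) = [-59,-17, - 9, sqrt( 19)/19,sqrt( 13)/13,  sqrt (13) /13 , sqrt(6)/6,pi, 10 *exp( - 1 ), 40/3, 15*E, 53*pi] 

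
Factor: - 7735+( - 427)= - 2^1*7^1 * 11^1*53^1 = - 8162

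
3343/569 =5 + 498/569 =5.88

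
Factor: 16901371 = 16901371^1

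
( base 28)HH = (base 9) 607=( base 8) 755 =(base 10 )493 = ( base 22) 109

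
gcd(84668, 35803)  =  1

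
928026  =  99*9374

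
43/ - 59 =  - 1 + 16/59   =  - 0.73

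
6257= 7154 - 897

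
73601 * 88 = 6476888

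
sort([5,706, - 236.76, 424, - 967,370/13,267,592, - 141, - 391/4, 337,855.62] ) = [ - 967, - 236.76,- 141,-391/4, 5,370/13, 267,337 , 424,592,706, 855.62]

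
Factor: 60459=3^1*7^1*2879^1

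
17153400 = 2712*6325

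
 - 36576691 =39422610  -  75999301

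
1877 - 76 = 1801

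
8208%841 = 639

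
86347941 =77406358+8941583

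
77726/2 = 38863 =38863.00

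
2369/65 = 2369/65= 36.45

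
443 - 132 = 311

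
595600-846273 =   -  250673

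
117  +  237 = 354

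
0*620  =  0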